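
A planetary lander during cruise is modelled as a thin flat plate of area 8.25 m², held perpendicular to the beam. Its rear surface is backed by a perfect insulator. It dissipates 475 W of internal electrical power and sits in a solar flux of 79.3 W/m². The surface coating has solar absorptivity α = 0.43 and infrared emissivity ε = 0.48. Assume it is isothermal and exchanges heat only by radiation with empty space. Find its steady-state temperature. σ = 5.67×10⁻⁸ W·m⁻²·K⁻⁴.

At steady state, absorbed solar power + internal power = radiated power.
Absorbed: α·S·A_cross = 0.43·79.3·8.250 = 281.3 W (cross-section A).
Total input = 281.3 + 475 = 756.3 W.
Radiated: εσ·A_surf·T⁴ with A_surf = A = 8.250 m².
T⁴ = 756.3/(0.48·5.67×10⁻⁸·8.250) = 3.368×10⁹ K⁴.

T ≈ 241 K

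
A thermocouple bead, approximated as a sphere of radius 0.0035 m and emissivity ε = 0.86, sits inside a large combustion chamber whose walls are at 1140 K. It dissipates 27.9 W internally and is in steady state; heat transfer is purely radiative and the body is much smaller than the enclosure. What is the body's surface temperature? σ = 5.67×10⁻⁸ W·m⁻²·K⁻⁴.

T ≈ 1520 K

For a small grey body in a large enclosure, net radiated power = εσA(T⁴ − T_w⁴).
Steady state: P = εσA(T⁴ − T_w⁴) with A = 4πr² = 1.539×10⁻⁴ m².
T⁴ = P/(εσA) + T_w⁴ = 27.9/(0.86·5.67×10⁻⁸·1.539×10⁻⁴) + (1140)⁴
    = 3.717×10¹² + 1.689×10¹² = 5.406×10¹² K⁴.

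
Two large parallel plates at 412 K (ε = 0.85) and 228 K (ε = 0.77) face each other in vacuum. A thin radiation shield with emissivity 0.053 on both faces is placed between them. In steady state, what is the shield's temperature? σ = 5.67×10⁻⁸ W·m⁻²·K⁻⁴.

In steady state the net flux on the hot side equals that on the cold side.
σ(T₁⁴−T_s⁴)/D₁ = σ(T_s⁴−T₂⁴)/D₂, with D₁ = 1/ε₁+1/ε_s−1 = 19.04, D₂ = 1/ε_s+1/ε₂−1 = 19.17.
Solve for T_s⁴: T_s⁴ = (D₂·T₁⁴ + D₁·T₂⁴)/(D₁+D₂) = 1.580×10¹⁰ K⁴.

T_s ≈ 355 K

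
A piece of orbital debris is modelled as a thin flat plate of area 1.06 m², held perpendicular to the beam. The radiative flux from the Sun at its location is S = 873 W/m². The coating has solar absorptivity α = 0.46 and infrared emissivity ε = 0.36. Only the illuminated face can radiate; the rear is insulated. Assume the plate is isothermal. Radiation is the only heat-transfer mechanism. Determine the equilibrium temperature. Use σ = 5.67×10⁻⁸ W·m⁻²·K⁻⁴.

T ≈ 375 K

At equilibrium, absorbed power = emitted power.
Absorbing cross-section = A = 1.060 m²; emitting surface = A = 1.060 m² (ratio 1).
αS·A_cross = εσ·A_surf·T⁴  ⇒  T⁴ = αS/(ε·1σ).
T⁴ = 0.460·873/(0.36·1·5.67×10⁻⁸) = 1.967×10¹⁰ K⁴.
T = (1.967×10¹⁰)^(1/4).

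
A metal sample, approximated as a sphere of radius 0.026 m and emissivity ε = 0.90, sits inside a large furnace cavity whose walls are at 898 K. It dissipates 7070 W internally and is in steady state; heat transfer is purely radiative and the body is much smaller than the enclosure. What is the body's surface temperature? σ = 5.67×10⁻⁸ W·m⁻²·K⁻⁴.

T ≈ 2030 K

For a small grey body in a large enclosure, net radiated power = εσA(T⁴ − T_w⁴).
Steady state: P = εσA(T⁴ − T_w⁴) with A = 4πr² = 0.008495 m².
T⁴ = P/(εσA) + T_w⁴ = 7070/(0.90·5.67×10⁻⁸·0.008495) + (898)⁴
    = 1.631×10¹³ + 6.503×10¹¹ = 1.696×10¹³ K⁴.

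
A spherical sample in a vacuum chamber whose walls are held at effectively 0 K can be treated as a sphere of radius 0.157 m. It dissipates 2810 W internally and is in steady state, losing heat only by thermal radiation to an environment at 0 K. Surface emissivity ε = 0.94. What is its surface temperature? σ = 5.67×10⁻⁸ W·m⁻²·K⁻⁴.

T ≈ 642 K

Steady state: internal power = radiated power, P = εσA T⁴.
Radiating area A = 4πr² = 0.3097 m².
T⁴ = P/(εσA) = 2810/(0.94·5.67×10⁻⁸·0.3097) = 1.702×10¹¹ K⁴.
T = (1.702×10¹¹)^(1/4).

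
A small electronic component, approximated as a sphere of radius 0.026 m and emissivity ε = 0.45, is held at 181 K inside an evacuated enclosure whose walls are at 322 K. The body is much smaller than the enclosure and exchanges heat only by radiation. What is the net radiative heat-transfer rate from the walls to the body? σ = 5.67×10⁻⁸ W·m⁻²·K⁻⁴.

For a small grey body in a large enclosure: P_net = εσA(T_body⁴ − T_wall⁴).
A = 4πr² = 0.008495 m²; T_body⁴ − T_wall⁴ = 1.073×10⁹ − 1.075×10¹⁰ = -9.677×10⁹ K⁴.
|P_net| = 0.45·5.67×10⁻⁸·0.008495·9.677×10⁹.

P_net ≈ 2.10 W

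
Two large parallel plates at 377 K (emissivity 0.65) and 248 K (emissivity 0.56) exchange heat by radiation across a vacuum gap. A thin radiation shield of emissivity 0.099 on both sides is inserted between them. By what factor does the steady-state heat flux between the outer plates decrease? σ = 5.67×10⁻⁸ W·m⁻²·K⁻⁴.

factor ≈ 9.26

Without shield: q₀ = σΔ(T⁴)/(1/ε₁+1/ε₂−1) with denominator 2.324.
With shield the two gaps are in series; the resistances add: (1/ε₁+1/ε_s−1)+(1/ε_s+1/ε₂−1) = 10.64+10.89 = 21.53.
Heat-flux ratio q₀/q = 21.53/2.324.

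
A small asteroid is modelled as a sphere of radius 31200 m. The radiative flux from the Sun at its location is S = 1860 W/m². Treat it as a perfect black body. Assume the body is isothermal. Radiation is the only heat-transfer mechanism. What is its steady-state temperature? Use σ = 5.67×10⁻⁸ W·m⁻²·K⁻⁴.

T ≈ 301 K

At equilibrium, absorbed power = emitted power.
Absorbing cross-section = πr² = 3.058×10⁹ m²; emitting surface = 4πr² = 1.223×10¹⁰ m² (ratio 4).
S·A_cross = εσ·A_surf·T⁴  ⇒  T⁴ = S/(4σ).
T⁴ = 1.00·1860/(4·5.67×10⁻⁸) = 8.201×10⁹ K⁴.
T = (8.201×10⁹)^(1/4).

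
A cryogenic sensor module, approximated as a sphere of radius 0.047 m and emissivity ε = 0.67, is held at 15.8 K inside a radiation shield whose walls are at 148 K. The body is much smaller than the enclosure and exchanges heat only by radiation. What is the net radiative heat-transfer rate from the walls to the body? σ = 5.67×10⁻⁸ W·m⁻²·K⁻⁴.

P_net ≈ 0.506 W

For a small grey body in a large enclosure: P_net = εσA(T_body⁴ − T_wall⁴).
A = 4πr² = 0.02776 m²; T_body⁴ − T_wall⁴ = 62320 − 4.798×10⁸ = -4.797×10⁸ K⁴.
|P_net| = 0.67·5.67×10⁻⁸·0.02776·4.797×10⁸.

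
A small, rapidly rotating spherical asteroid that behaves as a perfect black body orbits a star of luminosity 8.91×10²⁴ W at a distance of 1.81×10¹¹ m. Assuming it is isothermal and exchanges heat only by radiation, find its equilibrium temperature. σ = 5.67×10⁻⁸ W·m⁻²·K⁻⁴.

T ≈ 98.8 K

First find the stellar flux at distance d: S = L/(4πd²) = 8.91×10²⁴/(4π·(1.81×10¹¹)²) = 21.64 W/m².
For an isothermal sphere, absorbed (1−a)S·πr² = emitted σ·4πr²·T⁴, so T⁴ = (1−a)S/(4σ).
T⁴ = 1.00·21.64/(4·5.67×10⁻⁸) = 9.543×10⁷ K⁴.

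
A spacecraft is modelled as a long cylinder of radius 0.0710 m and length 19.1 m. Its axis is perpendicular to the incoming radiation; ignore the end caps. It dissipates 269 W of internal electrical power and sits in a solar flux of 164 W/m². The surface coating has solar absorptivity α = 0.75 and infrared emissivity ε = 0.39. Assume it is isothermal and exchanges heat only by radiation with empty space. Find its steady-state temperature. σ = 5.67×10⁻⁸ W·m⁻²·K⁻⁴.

At steady state, absorbed solar power + internal power = radiated power.
Absorbed: α·S·A_cross = 0.75·164·2.712 = 333.6 W (cross-section 2rL).
Total input = 333.6 + 269 = 602.6 W.
Radiated: εσ·A_surf·T⁴ with A_surf = 2πrL = 8.521 m².
T⁴ = 602.6/(0.39·5.67×10⁻⁸·8.521) = 3.198×10⁹ K⁴.

T ≈ 238 K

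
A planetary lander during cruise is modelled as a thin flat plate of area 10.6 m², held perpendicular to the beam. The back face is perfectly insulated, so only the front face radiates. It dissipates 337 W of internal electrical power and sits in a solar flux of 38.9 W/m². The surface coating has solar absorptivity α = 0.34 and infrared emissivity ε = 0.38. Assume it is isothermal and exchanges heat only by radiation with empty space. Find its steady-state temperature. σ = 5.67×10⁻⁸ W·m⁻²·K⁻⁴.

At steady state, absorbed solar power + internal power = radiated power.
Absorbed: α·S·A_cross = 0.34·38.9·10.60 = 140.2 W (cross-section A).
Total input = 140.2 + 337 = 477.2 W.
Radiated: εσ·A_surf·T⁴ with A_surf = A = 10.60 m².
T⁴ = 477.2/(0.38·5.67×10⁻⁸·10.60) = 2.089×10⁹ K⁴.

T ≈ 214 K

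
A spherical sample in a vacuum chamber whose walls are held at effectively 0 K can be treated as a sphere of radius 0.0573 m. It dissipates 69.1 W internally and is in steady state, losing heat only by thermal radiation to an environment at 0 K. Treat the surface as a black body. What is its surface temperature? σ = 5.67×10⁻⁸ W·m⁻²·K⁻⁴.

T ≈ 415 K

Steady state: internal power = radiated power, P = εσA T⁴.
Radiating area A = 4πr² = 0.04126 m².
T⁴ = P/(εσA) = 69.1/(1.0·5.67×10⁻⁸·0.04126) = 2.954×10¹⁰ K⁴.
T = (2.954×10¹⁰)^(1/4).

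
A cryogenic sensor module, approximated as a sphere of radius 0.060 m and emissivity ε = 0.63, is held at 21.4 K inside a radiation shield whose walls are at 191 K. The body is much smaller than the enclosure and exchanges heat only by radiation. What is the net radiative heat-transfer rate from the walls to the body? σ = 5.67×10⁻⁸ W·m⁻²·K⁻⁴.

For a small grey body in a large enclosure: P_net = εσA(T_body⁴ − T_wall⁴).
A = 4πr² = 0.04524 m²; T_body⁴ − T_wall⁴ = 2.097×10⁵ − 1.331×10⁹ = -1.331×10⁹ K⁴.
|P_net| = 0.63·5.67×10⁻⁸·0.04524·1.331×10⁹.

P_net ≈ 2.15 W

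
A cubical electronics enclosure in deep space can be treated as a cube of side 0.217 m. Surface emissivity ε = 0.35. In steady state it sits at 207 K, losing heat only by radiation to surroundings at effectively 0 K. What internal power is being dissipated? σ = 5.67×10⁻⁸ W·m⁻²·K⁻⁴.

Steady state: P = εσA T⁴.
A = 6L² = 0.2825 m²; T⁴ = (207)⁴ = 1.836×10⁹ K⁴.
P = 0.35 × 5.67×10⁻⁸ × 0.2825 × 1.836×10⁹.

P ≈ 10.3 W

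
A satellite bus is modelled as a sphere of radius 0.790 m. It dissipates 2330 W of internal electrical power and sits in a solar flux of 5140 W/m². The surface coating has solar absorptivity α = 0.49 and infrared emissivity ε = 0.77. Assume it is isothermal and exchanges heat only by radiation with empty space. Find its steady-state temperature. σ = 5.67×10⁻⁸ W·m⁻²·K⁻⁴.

At steady state, absorbed solar power + internal power = radiated power.
Absorbed: α·S·A_cross = 0.49·5140·1.961 = 4938 W (cross-section πr²).
Total input = 4938 + 2330 = 7268 W.
Radiated: εσ·A_surf·T⁴ with A_surf = 4πr² = 7.843 m².
T⁴ = 7268/(0.77·5.67×10⁻⁸·7.843) = 2.123×10¹⁰ K⁴.

T ≈ 382 K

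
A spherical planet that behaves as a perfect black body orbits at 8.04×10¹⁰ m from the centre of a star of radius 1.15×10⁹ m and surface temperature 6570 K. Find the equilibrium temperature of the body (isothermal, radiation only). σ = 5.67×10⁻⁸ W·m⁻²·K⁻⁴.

The star's surface emits σT_*⁴; at distance d the flux is S = σT_*⁴(R_*/d)².
S = 5.67×10⁻⁸·(6570)⁴·(1.15×10⁹/8.04×10¹⁰)² = 21610 W/m².
For an isothermal sphere T⁴ = (1−a)S/(4σ) = 9.530×10¹⁰ K⁴.

T ≈ 556 K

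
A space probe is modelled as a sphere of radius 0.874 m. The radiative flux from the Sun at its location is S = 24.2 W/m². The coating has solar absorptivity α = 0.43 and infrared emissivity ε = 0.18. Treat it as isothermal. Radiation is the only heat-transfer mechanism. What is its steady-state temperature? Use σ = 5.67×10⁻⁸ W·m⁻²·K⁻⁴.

At equilibrium, absorbed power = emitted power.
Absorbing cross-section = πr² = 2.400 m²; emitting surface = 4πr² = 9.599 m² (ratio 4).
αS·A_cross = εσ·A_surf·T⁴  ⇒  T⁴ = αS/(ε·4σ).
T⁴ = 0.430·24.2/(0.18·4·5.67×10⁻⁸) = 2.549×10⁸ K⁴.
T = (2.549×10⁸)^(1/4).

T ≈ 126 K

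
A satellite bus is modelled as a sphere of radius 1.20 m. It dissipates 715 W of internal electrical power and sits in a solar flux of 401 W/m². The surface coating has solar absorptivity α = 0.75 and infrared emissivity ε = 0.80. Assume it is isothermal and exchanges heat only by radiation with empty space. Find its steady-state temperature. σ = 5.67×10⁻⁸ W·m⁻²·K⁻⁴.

At steady state, absorbed solar power + internal power = radiated power.
Absorbed: α·S·A_cross = 0.75·401·4.524 = 1361 W (cross-section πr²).
Total input = 1361 + 715 = 2076 W.
Radiated: εσ·A_surf·T⁴ with A_surf = 4πr² = 18.10 m².
T⁴ = 2076/(0.80·5.67×10⁻⁸·18.10) = 2.529×10⁹ K⁴.

T ≈ 224 K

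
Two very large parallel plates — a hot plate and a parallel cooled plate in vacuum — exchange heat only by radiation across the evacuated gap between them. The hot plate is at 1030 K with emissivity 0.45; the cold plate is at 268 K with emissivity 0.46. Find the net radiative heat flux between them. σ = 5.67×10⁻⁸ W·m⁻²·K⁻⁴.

For two infinite grey parallel plates, q = σ(T₁⁴ − T₂⁴)/(1/ε₁ + 1/ε₂ − 1).
T₁⁴ − T₂⁴ = 1.126×10¹² − 5.159×10⁹ = 1.120×10¹² K⁴.
1/ε₁ + 1/ε₂ − 1 = 2.222 + 2.174 − 1 = 3.396.
q = 5.67×10⁻⁸ × 1.120×10¹² / 3.396.

q ≈ 18700 W/m²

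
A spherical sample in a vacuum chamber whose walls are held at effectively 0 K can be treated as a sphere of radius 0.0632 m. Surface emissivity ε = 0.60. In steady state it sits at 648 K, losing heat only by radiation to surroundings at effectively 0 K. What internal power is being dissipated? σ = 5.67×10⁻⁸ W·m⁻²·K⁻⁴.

Steady state: P = εσA T⁴.
A = 4πr² = 0.05019 m²; T⁴ = (648)⁴ = 1.763×10¹¹ K⁴.
P = 0.60 × 5.67×10⁻⁸ × 0.05019 × 1.763×10¹¹.

P ≈ 301 W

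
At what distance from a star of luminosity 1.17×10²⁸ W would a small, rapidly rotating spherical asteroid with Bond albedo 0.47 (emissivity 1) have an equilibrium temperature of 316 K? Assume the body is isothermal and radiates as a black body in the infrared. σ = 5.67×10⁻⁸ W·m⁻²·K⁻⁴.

For an isothermal black-emitting sphere, (1−a)S·πr² = σ·4πr²·T⁴ ⇒ S = 4σT⁴/(1−a).
S = 4·5.67×10⁻⁸·(316)⁴/0.530 = 4267 W/m².
Flux falls as S = L/(4πd²), so d = √(L/(4πS)) = √(1.17×10²⁸/(4π·4267)).

d ≈ 4.67×10¹¹ m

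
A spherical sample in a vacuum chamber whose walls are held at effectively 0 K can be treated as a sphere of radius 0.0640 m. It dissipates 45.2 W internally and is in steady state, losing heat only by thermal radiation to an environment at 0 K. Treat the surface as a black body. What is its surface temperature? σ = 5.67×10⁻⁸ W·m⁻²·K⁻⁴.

T ≈ 353 K

Steady state: internal power = radiated power, P = εσA T⁴.
Radiating area A = 4πr² = 0.05147 m².
T⁴ = P/(εσA) = 45.2/(1.0·5.67×10⁻⁸·0.05147) = 1.549×10¹⁰ K⁴.
T = (1.549×10¹⁰)^(1/4).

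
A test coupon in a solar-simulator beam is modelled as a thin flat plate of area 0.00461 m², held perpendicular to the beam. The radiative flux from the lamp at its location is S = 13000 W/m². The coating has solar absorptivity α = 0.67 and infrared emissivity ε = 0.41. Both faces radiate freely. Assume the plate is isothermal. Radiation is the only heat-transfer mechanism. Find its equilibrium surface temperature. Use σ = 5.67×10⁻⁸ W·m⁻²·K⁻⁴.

T ≈ 658 K

At equilibrium, absorbed power = emitted power.
Absorbing cross-section = A = 0.004610 m²; emitting surface = 2A = 0.009220 m² (ratio 2).
αS·A_cross = εσ·A_surf·T⁴  ⇒  T⁴ = αS/(ε·2σ).
T⁴ = 0.670·13000/(0.41·2·5.67×10⁻⁸) = 1.873×10¹¹ K⁴.
T = (1.873×10¹¹)^(1/4).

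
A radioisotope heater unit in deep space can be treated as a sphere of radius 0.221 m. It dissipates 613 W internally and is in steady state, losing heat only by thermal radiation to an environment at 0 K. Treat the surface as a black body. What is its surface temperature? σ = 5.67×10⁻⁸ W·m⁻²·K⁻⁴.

T ≈ 364 K

Steady state: internal power = radiated power, P = εσA T⁴.
Radiating area A = 4πr² = 0.6138 m².
T⁴ = P/(εσA) = 613/(1.0·5.67×10⁻⁸·0.6138) = 1.762×10¹⁰ K⁴.
T = (1.762×10¹⁰)^(1/4).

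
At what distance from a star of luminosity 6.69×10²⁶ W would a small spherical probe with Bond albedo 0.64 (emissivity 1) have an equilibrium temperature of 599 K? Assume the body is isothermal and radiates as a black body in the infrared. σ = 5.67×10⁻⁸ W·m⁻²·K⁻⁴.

d ≈ 2.56×10¹⁰ m

For an isothermal black-emitting sphere, (1−a)S·πr² = σ·4πr²·T⁴ ⇒ S = 4σT⁴/(1−a).
S = 4·5.67×10⁻⁸·(599)⁴/0.360 = 81110 W/m².
Flux falls as S = L/(4πd²), so d = √(L/(4πS)) = √(6.69×10²⁶/(4π·81110)).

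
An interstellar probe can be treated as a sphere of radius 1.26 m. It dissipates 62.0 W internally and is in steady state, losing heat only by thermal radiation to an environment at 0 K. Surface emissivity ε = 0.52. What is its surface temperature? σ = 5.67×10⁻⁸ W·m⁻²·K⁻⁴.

T ≈ 101 K

Steady state: internal power = radiated power, P = εσA T⁴.
Radiating area A = 4πr² = 19.95 m².
T⁴ = P/(εσA) = 62.0/(0.52·5.67×10⁻⁸·19.95) = 1.054×10⁸ K⁴.
T = (1.054×10⁸)^(1/4).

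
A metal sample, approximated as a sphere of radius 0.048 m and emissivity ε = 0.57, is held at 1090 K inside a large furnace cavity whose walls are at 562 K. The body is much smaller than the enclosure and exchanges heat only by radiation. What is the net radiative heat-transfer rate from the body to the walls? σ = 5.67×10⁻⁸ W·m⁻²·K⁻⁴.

For a small grey body in a large enclosure: P_net = εσA(T_body⁴ − T_wall⁴).
A = 4πr² = 0.02895 m²; T_body⁴ − T_wall⁴ = 1.412×10¹² − 9.976×10¹⁰ = 1.312×10¹² K⁴.
|P_net| = 0.57·5.67×10⁻⁸·0.02895·1.312×10¹².

P_net ≈ 1230 W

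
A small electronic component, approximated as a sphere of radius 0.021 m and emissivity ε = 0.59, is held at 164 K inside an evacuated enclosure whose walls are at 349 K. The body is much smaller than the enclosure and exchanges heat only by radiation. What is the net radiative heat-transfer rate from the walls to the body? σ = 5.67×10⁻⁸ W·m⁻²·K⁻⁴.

P_net ≈ 2.62 W

For a small grey body in a large enclosure: P_net = εσA(T_body⁴ − T_wall⁴).
A = 4πr² = 0.005542 m²; T_body⁴ − T_wall⁴ = 7.234×10⁸ − 1.484×10¹⁰ = -1.411×10¹⁰ K⁴.
|P_net| = 0.59·5.67×10⁻⁸·0.005542·1.411×10¹⁰.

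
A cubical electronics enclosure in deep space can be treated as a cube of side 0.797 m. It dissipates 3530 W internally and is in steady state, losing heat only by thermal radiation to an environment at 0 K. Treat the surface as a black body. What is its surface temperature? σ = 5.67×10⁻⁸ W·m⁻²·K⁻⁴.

Steady state: internal power = radiated power, P = εσA T⁴.
Radiating area A = 6L² = 3.811 m².
T⁴ = P/(εσA) = 3530/(1.0·5.67×10⁻⁸·3.811) = 1.634×10¹⁰ K⁴.
T = (1.634×10¹⁰)^(1/4).

T ≈ 358 K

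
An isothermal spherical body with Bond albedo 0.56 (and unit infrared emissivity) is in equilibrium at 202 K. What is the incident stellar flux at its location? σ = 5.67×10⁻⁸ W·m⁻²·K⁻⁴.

S ≈ 858 W/m²

(1−a)S·πr² = σ·4πr²·T⁴ ⇒ S = 4σT⁴/(1−a).
S = 4·5.67×10⁻⁸·1.665×10⁹/0.440.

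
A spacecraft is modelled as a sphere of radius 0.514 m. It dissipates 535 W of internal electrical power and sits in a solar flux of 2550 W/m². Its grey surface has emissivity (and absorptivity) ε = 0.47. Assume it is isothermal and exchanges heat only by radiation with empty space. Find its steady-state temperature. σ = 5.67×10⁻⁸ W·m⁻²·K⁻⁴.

T ≈ 363 K

At steady state, absorbed solar power + internal power = radiated power.
Absorbed: α·S·A_cross = 0.47·2550·0.8300 = 994.8 W (cross-section πr²).
Total input = 994.8 + 535 = 1530 W.
Radiated: εσ·A_surf·T⁴ with A_surf = 4πr² = 3.320 m².
T⁴ = 1530/(0.47·5.67×10⁻⁸·3.320) = 1.729×10¹⁰ K⁴.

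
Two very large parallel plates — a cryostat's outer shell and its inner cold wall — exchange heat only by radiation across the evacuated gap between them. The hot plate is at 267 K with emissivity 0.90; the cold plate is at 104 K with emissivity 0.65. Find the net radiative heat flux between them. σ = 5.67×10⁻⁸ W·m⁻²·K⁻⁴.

For two infinite grey parallel plates, q = σ(T₁⁴ − T₂⁴)/(1/ε₁ + 1/ε₂ − 1).
T₁⁴ − T₂⁴ = 5.082×10⁹ − 1.170×10⁸ = 4.965×10⁹ K⁴.
1/ε₁ + 1/ε₂ − 1 = 1.111 + 1.538 − 1 = 1.650.
q = 5.67×10⁻⁸ × 4.965×10⁹ / 1.650.

q ≈ 171 W/m²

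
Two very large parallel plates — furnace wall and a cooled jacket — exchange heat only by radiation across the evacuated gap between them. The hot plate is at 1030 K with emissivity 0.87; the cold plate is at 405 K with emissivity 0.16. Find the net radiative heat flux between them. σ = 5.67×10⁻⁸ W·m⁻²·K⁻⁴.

q ≈ 9730 W/m²

For two infinite grey parallel plates, q = σ(T₁⁴ − T₂⁴)/(1/ε₁ + 1/ε₂ − 1).
T₁⁴ − T₂⁴ = 1.126×10¹² − 2.690×10¹⁰ = 1.099×10¹² K⁴.
1/ε₁ + 1/ε₂ − 1 = 1.149 + 6.250 − 1 = 6.399.
q = 5.67×10⁻⁸ × 1.099×10¹² / 6.399.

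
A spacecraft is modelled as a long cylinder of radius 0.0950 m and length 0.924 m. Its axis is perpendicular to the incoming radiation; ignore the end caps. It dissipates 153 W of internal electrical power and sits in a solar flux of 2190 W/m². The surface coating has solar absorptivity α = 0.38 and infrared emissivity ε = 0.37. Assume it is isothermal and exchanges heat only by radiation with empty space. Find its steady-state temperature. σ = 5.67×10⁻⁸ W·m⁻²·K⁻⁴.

T ≈ 401 K

At steady state, absorbed solar power + internal power = radiated power.
Absorbed: α·S·A_cross = 0.38·2190·0.1756 = 146.1 W (cross-section 2rL).
Total input = 146.1 + 153 = 299.1 W.
Radiated: εσ·A_surf·T⁴ with A_surf = 2πrL = 0.5515 m².
T⁴ = 299.1/(0.37·5.67×10⁻⁸·0.5515) = 2.585×10¹⁰ K⁴.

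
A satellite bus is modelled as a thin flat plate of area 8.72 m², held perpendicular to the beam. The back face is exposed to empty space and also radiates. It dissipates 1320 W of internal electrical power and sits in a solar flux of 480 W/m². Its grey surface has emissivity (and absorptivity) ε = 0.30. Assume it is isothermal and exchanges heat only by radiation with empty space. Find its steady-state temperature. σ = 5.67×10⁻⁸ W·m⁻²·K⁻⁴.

At steady state, absorbed solar power + internal power = radiated power.
Absorbed: α·S·A_cross = 0.30·480·8.720 = 1256 W (cross-section A).
Total input = 1256 + 1320 = 2576 W.
Radiated: εσ·A_surf·T⁴ with A_surf = 2A = 17.44 m².
T⁴ = 2576/(0.30·5.67×10⁻⁸·17.44) = 8.682×10⁹ K⁴.

T ≈ 305 K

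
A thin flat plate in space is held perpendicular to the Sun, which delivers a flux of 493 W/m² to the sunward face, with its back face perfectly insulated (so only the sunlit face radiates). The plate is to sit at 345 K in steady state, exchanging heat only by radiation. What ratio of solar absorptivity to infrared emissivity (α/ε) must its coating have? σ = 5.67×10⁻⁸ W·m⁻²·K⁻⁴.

α/ε ≈ 1.63

Balance: αS·A = εσ·1A·T⁴ ⇒ α/ε = σT⁴/S.
α/ε = 5.67×10⁻⁸·(345)⁴/493 = 5.67×10⁻⁸·1.417×10¹⁰/493.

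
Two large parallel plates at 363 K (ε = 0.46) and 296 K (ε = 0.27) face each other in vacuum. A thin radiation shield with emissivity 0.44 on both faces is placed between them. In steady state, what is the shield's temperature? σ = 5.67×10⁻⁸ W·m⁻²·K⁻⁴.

In steady state the net flux on the hot side equals that on the cold side.
σ(T₁⁴−T_s⁴)/D₁ = σ(T_s⁴−T₂⁴)/D₂, with D₁ = 1/ε₁+1/ε_s−1 = 3.447, D₂ = 1/ε_s+1/ε₂−1 = 4.976.
Solve for T_s⁴: T_s⁴ = (D₂·T₁⁴ + D₁·T₂⁴)/(D₁+D₂) = 1.340×10¹⁰ K⁴.

T_s ≈ 340 K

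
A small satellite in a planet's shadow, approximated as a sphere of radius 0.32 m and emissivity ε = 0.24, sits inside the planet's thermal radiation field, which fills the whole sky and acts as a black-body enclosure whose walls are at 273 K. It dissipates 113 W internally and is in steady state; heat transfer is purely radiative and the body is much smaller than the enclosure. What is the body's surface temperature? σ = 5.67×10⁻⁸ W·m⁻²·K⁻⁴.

For a small grey body in a large enclosure, net radiated power = εσA(T⁴ − T_w⁴).
Steady state: P = εσA(T⁴ − T_w⁴) with A = 4πr² = 1.287 m².
T⁴ = P/(εσA) + T_w⁴ = 113/(0.24·5.67×10⁻⁸·1.287) + (273)⁴
    = 6.453×10⁹ + 5.555×10⁹ = 1.201×10¹⁰ K⁴.

T ≈ 331 K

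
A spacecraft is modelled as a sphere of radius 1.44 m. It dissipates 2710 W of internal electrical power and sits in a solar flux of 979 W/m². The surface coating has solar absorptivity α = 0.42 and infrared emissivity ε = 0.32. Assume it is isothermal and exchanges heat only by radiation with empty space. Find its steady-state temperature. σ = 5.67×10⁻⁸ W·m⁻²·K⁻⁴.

At steady state, absorbed solar power + internal power = radiated power.
Absorbed: α·S·A_cross = 0.42·979·6.514 = 2679 W (cross-section πr²).
Total input = 2679 + 2710 = 5389 W.
Radiated: εσ·A_surf·T⁴ with A_surf = 4πr² = 26.06 m².
T⁴ = 5389/(0.32·5.67×10⁻⁸·26.06) = 1.140×10¹⁰ K⁴.

T ≈ 327 K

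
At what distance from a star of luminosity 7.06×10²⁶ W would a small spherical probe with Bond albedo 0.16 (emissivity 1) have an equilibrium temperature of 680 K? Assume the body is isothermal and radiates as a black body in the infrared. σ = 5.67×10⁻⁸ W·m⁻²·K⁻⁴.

d ≈ 3.12×10¹⁰ m

For an isothermal black-emitting sphere, (1−a)S·πr² = σ·4πr²·T⁴ ⇒ S = 4σT⁴/(1−a).
S = 4·5.67×10⁻⁸·(680)⁴/0.840 = 57730 W/m².
Flux falls as S = L/(4πd²), so d = √(L/(4πS)) = √(7.06×10²⁶/(4π·57730)).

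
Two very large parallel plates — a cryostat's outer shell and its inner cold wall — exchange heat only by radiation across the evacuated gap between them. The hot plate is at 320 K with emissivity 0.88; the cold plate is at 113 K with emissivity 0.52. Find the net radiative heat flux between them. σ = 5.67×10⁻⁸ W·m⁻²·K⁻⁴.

For two infinite grey parallel plates, q = σ(T₁⁴ − T₂⁴)/(1/ε₁ + 1/ε₂ − 1).
T₁⁴ − T₂⁴ = 1.049×10¹⁰ − 1.630×10⁸ = 1.032×10¹⁰ K⁴.
1/ε₁ + 1/ε₂ − 1 = 1.136 + 1.923 − 1 = 2.059.
q = 5.67×10⁻⁸ × 1.032×10¹⁰ / 2.059.

q ≈ 284 W/m²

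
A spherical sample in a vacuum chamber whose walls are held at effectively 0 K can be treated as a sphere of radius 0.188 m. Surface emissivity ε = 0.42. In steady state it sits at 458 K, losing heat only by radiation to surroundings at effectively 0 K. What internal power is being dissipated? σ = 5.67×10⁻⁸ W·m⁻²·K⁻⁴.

Steady state: P = εσA T⁴.
A = 4πr² = 0.4441 m²; T⁴ = (458)⁴ = 4.400×10¹⁰ K⁴.
P = 0.42 × 5.67×10⁻⁸ × 0.4441 × 4.400×10¹⁰.

P ≈ 465 W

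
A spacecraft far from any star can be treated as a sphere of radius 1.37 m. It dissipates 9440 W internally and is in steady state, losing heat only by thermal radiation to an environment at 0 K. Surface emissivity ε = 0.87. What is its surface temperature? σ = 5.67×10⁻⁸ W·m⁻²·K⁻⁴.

T ≈ 300 K

Steady state: internal power = radiated power, P = εσA T⁴.
Radiating area A = 4πr² = 23.59 m².
T⁴ = P/(εσA) = 9440/(0.87·5.67×10⁻⁸·23.59) = 8.114×10⁹ K⁴.
T = (8.114×10⁹)^(1/4).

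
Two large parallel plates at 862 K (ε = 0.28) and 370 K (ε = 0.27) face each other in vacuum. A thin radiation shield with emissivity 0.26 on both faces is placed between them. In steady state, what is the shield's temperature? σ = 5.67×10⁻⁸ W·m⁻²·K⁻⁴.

T_s ≈ 733 K

In steady state the net flux on the hot side equals that on the cold side.
σ(T₁⁴−T_s⁴)/D₁ = σ(T_s⁴−T₂⁴)/D₂, with D₁ = 1/ε₁+1/ε_s−1 = 6.418, D₂ = 1/ε_s+1/ε₂−1 = 6.550.
Solve for T_s⁴: T_s⁴ = (D₂·T₁⁴ + D₁·T₂⁴)/(D₁+D₂) = 2.881×10¹¹ K⁴.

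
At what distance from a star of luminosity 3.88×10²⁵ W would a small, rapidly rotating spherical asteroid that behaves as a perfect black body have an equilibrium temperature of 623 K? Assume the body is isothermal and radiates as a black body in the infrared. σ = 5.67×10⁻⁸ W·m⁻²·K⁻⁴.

For an isothermal black-emitting sphere, (1−a)S·πr² = σ·4πr²·T⁴ ⇒ S = 4σT⁴/(1−a).
S = 4·5.67×10⁻⁸·(623)⁴/1.00 = 34170 W/m².
Flux falls as S = L/(4πd²), so d = √(L/(4πS)) = √(3.88×10²⁵/(4π·34170)).

d ≈ 9.51×10⁹ m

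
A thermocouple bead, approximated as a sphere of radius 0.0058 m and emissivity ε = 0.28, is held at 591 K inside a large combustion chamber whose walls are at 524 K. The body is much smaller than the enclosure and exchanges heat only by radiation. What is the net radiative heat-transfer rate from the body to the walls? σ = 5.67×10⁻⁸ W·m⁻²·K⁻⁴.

P_net ≈ 0.313 W

For a small grey body in a large enclosure: P_net = εσA(T_body⁴ − T_wall⁴).
A = 4πr² = 4.227×10⁻⁴ m²; T_body⁴ − T_wall⁴ = 1.220×10¹¹ − 7.539×10¹⁰ = 4.661×10¹⁰ K⁴.
|P_net| = 0.28·5.67×10⁻⁸·4.227×10⁻⁴·4.661×10¹⁰.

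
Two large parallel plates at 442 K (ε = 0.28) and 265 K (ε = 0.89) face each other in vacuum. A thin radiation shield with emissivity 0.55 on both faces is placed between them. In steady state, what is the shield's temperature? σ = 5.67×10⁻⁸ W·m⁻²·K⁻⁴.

In steady state the net flux on the hot side equals that on the cold side.
σ(T₁⁴−T_s⁴)/D₁ = σ(T_s⁴−T₂⁴)/D₂, with D₁ = 1/ε₁+1/ε_s−1 = 4.390, D₂ = 1/ε_s+1/ε₂−1 = 1.942.
Solve for T_s⁴: T_s⁴ = (D₂·T₁⁴ + D₁·T₂⁴)/(D₁+D₂) = 1.512×10¹⁰ K⁴.

T_s ≈ 351 K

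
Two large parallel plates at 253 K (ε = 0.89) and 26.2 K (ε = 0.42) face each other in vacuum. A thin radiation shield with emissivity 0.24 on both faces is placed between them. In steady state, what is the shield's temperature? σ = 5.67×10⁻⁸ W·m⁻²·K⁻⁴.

In steady state the net flux on the hot side equals that on the cold side.
σ(T₁⁴−T_s⁴)/D₁ = σ(T_s⁴−T₂⁴)/D₂, with D₁ = 1/ε₁+1/ε_s−1 = 4.290, D₂ = 1/ε_s+1/ε₂−1 = 5.548.
Solve for T_s⁴: T_s⁴ = (D₂·T₁⁴ + D₁·T₂⁴)/(D₁+D₂) = 2.311×10⁹ K⁴.

T_s ≈ 219 K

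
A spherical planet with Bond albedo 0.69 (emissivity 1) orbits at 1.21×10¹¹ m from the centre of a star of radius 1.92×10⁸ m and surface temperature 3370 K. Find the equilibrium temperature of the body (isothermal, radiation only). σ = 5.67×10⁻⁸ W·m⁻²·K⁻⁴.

T ≈ 70.8 K

The star's surface emits σT_*⁴; at distance d the flux is S = σT_*⁴(R_*/d)².
S = 5.67×10⁻⁸·(3370)⁴·(1.92×10⁸/1.21×10¹¹)² = 18.41 W/m².
For an isothermal sphere T⁴ = (1−a)S/(4σ) = 2.517×10⁷ K⁴.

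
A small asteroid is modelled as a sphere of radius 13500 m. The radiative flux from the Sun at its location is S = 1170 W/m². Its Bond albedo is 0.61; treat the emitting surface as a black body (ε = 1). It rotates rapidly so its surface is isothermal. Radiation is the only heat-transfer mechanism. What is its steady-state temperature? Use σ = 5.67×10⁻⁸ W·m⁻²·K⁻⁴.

At equilibrium, absorbed power = emitted power.
Absorbing cross-section = πr² = 5.726×10⁸ m²; emitting surface = 4πr² = 2.290×10⁹ m² (ratio 4).
(1−a)S·A_cross = εσ·A_surf·T⁴  ⇒  T⁴ = (1−a)S/(4σ).
T⁴ = 0.390·1170/(4·5.67×10⁻⁸) = 2.012×10⁹ K⁴.
T = (2.012×10⁹)^(1/4).

T ≈ 212 K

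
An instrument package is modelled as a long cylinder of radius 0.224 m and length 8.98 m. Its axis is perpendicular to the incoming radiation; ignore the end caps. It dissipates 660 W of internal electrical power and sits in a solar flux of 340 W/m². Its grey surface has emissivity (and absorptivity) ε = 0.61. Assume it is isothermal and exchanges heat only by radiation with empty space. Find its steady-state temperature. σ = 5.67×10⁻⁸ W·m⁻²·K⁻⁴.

T ≈ 242 K

At steady state, absorbed solar power + internal power = radiated power.
Absorbed: α·S·A_cross = 0.61·340·4.023 = 834.4 W (cross-section 2rL).
Total input = 834.4 + 660 = 1494 W.
Radiated: εσ·A_surf·T⁴ with A_surf = 2πrL = 12.64 m².
T⁴ = 1494/(0.61·5.67×10⁻⁸·12.64) = 3.419×10⁹ K⁴.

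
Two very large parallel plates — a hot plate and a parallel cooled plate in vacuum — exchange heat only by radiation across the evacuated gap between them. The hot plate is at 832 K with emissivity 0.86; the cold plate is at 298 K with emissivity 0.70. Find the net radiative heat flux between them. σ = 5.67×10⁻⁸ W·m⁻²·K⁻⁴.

q ≈ 16800 W/m²

For two infinite grey parallel plates, q = σ(T₁⁴ − T₂⁴)/(1/ε₁ + 1/ε₂ − 1).
T₁⁴ − T₂⁴ = 4.792×10¹¹ − 7.886×10⁹ = 4.713×10¹¹ K⁴.
1/ε₁ + 1/ε₂ − 1 = 1.163 + 1.429 − 1 = 1.591.
q = 5.67×10⁻⁸ × 4.713×10¹¹ / 1.591.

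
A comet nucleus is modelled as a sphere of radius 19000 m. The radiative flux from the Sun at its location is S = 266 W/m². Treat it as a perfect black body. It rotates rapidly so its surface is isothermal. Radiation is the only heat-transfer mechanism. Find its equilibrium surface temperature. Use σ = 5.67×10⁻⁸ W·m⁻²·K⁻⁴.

T ≈ 185 K

At equilibrium, absorbed power = emitted power.
Absorbing cross-section = πr² = 1.134×10⁹ m²; emitting surface = 4πr² = 4.536×10⁹ m² (ratio 4).
S·A_cross = εσ·A_surf·T⁴  ⇒  T⁴ = S/(4σ).
T⁴ = 1.00·266/(4·5.67×10⁻⁸) = 1.173×10⁹ K⁴.
T = (1.173×10⁹)^(1/4).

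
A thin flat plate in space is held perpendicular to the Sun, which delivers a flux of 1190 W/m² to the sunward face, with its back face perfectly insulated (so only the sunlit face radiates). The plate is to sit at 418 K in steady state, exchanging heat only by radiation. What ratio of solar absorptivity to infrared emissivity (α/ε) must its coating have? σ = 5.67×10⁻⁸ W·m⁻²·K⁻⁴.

α/ε ≈ 1.45

Balance: αS·A = εσ·1A·T⁴ ⇒ α/ε = σT⁴/S.
α/ε = 5.67×10⁻⁸·(418)⁴/1190 = 5.67×10⁻⁸·3.053×10¹⁰/1190.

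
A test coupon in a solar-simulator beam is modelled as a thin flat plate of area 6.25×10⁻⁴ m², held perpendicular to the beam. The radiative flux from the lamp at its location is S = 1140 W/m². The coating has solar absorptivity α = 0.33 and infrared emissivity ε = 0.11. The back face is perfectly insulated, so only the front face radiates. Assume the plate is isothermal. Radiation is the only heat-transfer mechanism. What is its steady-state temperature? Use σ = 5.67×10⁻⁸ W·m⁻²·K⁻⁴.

At equilibrium, absorbed power = emitted power.
Absorbing cross-section = A = 6.250×10⁻⁴ m²; emitting surface = A = 6.250×10⁻⁴ m² (ratio 1).
αS·A_cross = εσ·A_surf·T⁴  ⇒  T⁴ = αS/(ε·1σ).
T⁴ = 0.330·1140/(0.11·1·5.67×10⁻⁸) = 6.032×10¹⁰ K⁴.
T = (6.032×10¹⁰)^(1/4).

T ≈ 496 K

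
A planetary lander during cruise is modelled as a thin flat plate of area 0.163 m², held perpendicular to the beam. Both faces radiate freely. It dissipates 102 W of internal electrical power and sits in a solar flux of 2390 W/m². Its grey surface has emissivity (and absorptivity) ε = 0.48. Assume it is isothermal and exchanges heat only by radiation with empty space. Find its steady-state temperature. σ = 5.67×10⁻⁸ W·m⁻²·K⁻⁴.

At steady state, absorbed solar power + internal power = radiated power.
Absorbed: α·S·A_cross = 0.48·2390·0.1630 = 187.0 W (cross-section A).
Total input = 187.0 + 102 = 289.0 W.
Radiated: εσ·A_surf·T⁴ with A_surf = 2A = 0.3260 m².
T⁴ = 289.0/(0.48·5.67×10⁻⁸·0.3260) = 3.257×10¹⁰ K⁴.

T ≈ 425 K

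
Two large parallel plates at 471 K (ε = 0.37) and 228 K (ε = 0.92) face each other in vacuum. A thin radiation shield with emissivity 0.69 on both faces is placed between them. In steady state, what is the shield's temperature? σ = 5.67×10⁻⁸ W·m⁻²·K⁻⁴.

T_s ≈ 366 K

In steady state the net flux on the hot side equals that on the cold side.
σ(T₁⁴−T_s⁴)/D₁ = σ(T_s⁴−T₂⁴)/D₂, with D₁ = 1/ε₁+1/ε_s−1 = 3.152, D₂ = 1/ε_s+1/ε₂−1 = 1.536.
Solve for T_s⁴: T_s⁴ = (D₂·T₁⁴ + D₁·T₂⁴)/(D₁+D₂) = 1.794×10¹⁰ K⁴.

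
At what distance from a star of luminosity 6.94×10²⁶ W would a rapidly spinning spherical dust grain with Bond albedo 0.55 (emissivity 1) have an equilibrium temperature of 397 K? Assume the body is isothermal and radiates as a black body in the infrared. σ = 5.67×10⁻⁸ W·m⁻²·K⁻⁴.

d ≈ 6.64×10¹⁰ m

For an isothermal black-emitting sphere, (1−a)S·πr² = σ·4πr²·T⁴ ⇒ S = 4σT⁴/(1−a).
S = 4·5.67×10⁻⁸·(397)⁴/0.450 = 12520 W/m².
Flux falls as S = L/(4πd²), so d = √(L/(4πS)) = √(6.94×10²⁶/(4π·12520)).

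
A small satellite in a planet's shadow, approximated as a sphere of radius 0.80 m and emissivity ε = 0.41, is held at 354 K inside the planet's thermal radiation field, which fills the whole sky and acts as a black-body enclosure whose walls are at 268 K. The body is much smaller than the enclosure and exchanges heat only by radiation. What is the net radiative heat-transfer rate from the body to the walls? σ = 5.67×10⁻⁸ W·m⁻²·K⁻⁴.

For a small grey body in a large enclosure: P_net = εσA(T_body⁴ − T_wall⁴).
A = 4πr² = 8.042 m²; T_body⁴ − T_wall⁴ = 1.570×10¹⁰ − 5.159×10⁹ = 1.055×10¹⁰ K⁴.
|P_net| = 0.41·5.67×10⁻⁸·8.042·1.055×10¹⁰.

P_net ≈ 1970 W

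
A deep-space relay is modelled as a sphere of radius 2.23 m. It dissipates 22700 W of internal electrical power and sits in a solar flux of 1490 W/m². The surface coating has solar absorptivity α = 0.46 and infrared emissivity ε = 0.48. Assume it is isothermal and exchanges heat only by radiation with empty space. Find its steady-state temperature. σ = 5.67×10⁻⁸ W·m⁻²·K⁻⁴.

T ≈ 374 K

At steady state, absorbed solar power + internal power = radiated power.
Absorbed: α·S·A_cross = 0.46·1490·15.62 = 10710 W (cross-section πr²).
Total input = 10710 + 22700 = 33410 W.
Radiated: εσ·A_surf·T⁴ with A_surf = 4πr² = 62.49 m².
T⁴ = 33410/(0.48·5.67×10⁻⁸·62.49) = 1.964×10¹⁰ K⁴.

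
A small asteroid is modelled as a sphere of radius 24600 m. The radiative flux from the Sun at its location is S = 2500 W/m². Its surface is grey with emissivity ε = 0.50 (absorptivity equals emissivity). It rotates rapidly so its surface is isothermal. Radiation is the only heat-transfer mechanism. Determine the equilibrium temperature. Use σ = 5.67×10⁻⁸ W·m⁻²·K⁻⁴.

T ≈ 324 K

At equilibrium, absorbed power = emitted power.
Absorbing cross-section = πr² = 1.901×10⁹ m²; emitting surface = 4πr² = 7.605×10⁹ m² (ratio 4).
εS·A_cross = εσ·A_surf·T⁴  ⇒  T⁴ = S/(4σ)   (ε cancels).
T⁴ = 2500/(4·5.67×10⁻⁸) = 1.102×10¹⁰ K⁴.
T = (1.102×10¹⁰)^(1/4).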